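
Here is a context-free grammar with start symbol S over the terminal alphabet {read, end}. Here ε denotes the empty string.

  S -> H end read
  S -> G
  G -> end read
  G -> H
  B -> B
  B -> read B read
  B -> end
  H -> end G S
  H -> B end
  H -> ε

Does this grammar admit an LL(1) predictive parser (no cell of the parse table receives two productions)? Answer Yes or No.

FIRST(S) = {ε, end, read}
FIRST(G) = {ε, end, read}
FIRST(B) = {end, read}
FIRST(H) = {ε, end, read}
FOLLOW(S) = {$, end, read}
FOLLOW(G) = {$, end, read}
FOLLOW(B) = {end, read}
FOLLOW(H) = {$, end, read}
Cell M[B, end] receives both B -> B and B -> end — the grammar is not LL(1).

No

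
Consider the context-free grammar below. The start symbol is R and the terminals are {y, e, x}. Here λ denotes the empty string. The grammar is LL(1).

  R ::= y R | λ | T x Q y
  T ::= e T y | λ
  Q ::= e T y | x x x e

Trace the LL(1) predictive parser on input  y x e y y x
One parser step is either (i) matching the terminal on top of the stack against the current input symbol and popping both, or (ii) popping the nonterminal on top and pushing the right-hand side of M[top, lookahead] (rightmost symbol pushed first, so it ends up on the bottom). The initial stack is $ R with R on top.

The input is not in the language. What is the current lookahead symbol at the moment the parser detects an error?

step 1: stack=$ R  input=y x e y y x $  — expand R ::= y R
step 2: stack=$ R y  input=y x e y y x $  — match y
step 3: stack=$ R  input=x e y y x $  — expand R ::= T x Q y
step 4: stack=$ y Q x T  input=x e y y x $  — expand T ::= λ
step 5: stack=$ y Q x  input=x e y y x $  — match x
step 6: stack=$ y Q  input=e y y x $  — expand Q ::= e T y
step 7: stack=$ y y T e  input=e y y x $  — match e
step 8: stack=$ y y T  input=y y x $  — expand T ::= λ
step 9: stack=$ y y  input=y y x $  — match y
step 10: stack=$ y  input=y x $  — match y
step 11: stack=$  input=x $  — error: stack empty but input remains

x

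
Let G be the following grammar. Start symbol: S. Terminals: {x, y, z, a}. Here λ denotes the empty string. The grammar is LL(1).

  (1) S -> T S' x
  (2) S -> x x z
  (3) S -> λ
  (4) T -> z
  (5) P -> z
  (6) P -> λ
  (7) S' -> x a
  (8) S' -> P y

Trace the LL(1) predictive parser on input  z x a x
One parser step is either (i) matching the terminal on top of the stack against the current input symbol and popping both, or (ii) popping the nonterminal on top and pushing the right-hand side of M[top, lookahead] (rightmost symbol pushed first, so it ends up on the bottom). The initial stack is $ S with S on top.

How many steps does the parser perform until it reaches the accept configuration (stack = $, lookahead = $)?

     Stack     Input      Action
  1  $ S       z x a x $  expand S -> T S' x
  2  $ x S' T  z x a x $  expand T -> z
  3  $ x S' z  z x a x $  match z
  4  $ x S'    x a x $    expand S' -> x a
  5  $ x a x   x a x $    match x
  6  $ x a     a x $      match a
  7  $ x       x $        match x
Accept reached after 7 steps.

7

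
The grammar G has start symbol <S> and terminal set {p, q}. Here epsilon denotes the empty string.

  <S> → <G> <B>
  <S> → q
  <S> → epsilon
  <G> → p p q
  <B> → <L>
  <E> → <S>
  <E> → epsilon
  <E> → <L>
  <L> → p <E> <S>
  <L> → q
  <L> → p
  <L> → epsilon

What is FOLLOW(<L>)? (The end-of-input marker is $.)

{$, p, q}

FIRST(<G>): from <G>→p p q we get {p}. So FIRST(<G>) = {p}.
FIRST(<L>): from <L>→p <E> <S> we get {p}; from <L>→q we get {q}; from <L>→p we get {p}; from <L>→epsilon we get {epsilon}. So FIRST(<L>) = {epsilon, p, q}.
FIRST(<S>): from <S>→<G> <B> we get {p}; from <S>→q we get {q}; from <S>→epsilon we get {epsilon}. So FIRST(<S>) = {epsilon, p, q}.
FIRST(<B>): from <B>→<L> we get {epsilon, p, q}. So FIRST(<B>) = {epsilon, p, q}.
FIRST(<E>): from <E>→<S> we get {epsilon, p, q}; from <E>→epsilon we get {epsilon}; from <E>→<L> we get {epsilon, p, q}. So FIRST(<E>) = {epsilon, p, q}.
FOLLOW(<S>) includes $ since <S> is the start symbol.
FOLLOW(<S>): in <E>→<S>, the suffix after <S> is empty, so FOLLOW(<S>) ⊇ FOLLOW(<E>) = {$, p, q}; in <L>→p <E> <S>, the suffix after <S> is empty, so FOLLOW(<S>) ⊇ FOLLOW(<L>) = {$, p, q}. Thus FOLLOW(<S>) = {$, p, q}.
FOLLOW(<G>): in <S>→<G> <B>, <G> is followed by <B> with FIRST {epsilon, p, q}; in <S>→<G> <B>, the suffix after <G> is nullable, so FOLLOW(<G>) ⊇ FOLLOW(<S>) = {$, p, q}. Thus FOLLOW(<G>) = {$, p, q}.
FOLLOW(<B>): in <S>→<G> <B>, the suffix after <B> is empty, so FOLLOW(<B>) ⊇ FOLLOW(<S>) = {$, p, q}. Thus FOLLOW(<B>) = {$, p, q}.
FOLLOW(<E>): in <L>→p <E> <S>, <E> is followed by <S> with FIRST {epsilon, p, q}; in <L>→p <E> <S>, the suffix after <E> is nullable, so FOLLOW(<E>) ⊇ FOLLOW(<L>) = {$, p, q}. Thus FOLLOW(<E>) = {$, p, q}.
FOLLOW(<L>): in <B>→<L>, the suffix after <L> is empty, so FOLLOW(<L>) ⊇ FOLLOW(<B>) = {$, p, q}; in <E>→<L>, the suffix after <L> is empty, so FOLLOW(<L>) ⊇ FOLLOW(<E>) = {$, p, q}. Thus FOLLOW(<L>) = {$, p, q}.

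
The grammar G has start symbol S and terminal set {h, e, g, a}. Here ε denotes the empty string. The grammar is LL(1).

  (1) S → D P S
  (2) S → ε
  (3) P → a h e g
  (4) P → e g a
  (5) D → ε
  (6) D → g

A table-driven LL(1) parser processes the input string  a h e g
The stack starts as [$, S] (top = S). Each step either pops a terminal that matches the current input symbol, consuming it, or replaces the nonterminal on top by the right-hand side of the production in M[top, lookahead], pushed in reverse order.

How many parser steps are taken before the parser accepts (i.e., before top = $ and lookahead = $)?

     Stack        Input      Action
  1  $ S          a h e g $  expand S → D P S
  2  $ S P D      a h e g $  expand D → ε
  3  $ S P        a h e g $  expand P → a h e g
  4  $ S g e h a  a h e g $  match a
  5  $ S g e h    h e g $    match h
  6  $ S g e      e g $      match e
  7  $ S g        g $        match g
  8  $ S          $          expand S → ε
Accept reached after 8 steps.

8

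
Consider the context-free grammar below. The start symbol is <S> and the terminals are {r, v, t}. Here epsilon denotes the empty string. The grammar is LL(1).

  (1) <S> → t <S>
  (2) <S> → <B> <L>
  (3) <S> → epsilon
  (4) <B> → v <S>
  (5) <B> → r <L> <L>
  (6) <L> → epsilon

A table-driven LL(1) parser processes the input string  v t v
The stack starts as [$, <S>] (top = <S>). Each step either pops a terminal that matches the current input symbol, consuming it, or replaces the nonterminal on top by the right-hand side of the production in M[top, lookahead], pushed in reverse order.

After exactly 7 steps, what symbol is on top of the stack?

v

     Stack          Input    Action
  1  $ <S>          v t v $  expand <S> → <B> <L>
  2  $ <L> <B>      v t v $  expand <B> → v <S>
  3  $ <L> <S> v    v t v $  match v
  4  $ <L> <S>      t v $    expand <S> → t <S>
  5  $ <L> <S> t    t v $    match t
  6  $ <L> <S>      v $      expand <S> → <B> <L>
  7  $ <L> <L> <B>  v $      expand <B> → v <S>
Stack after step 7: $ <L> <L> <S> v (top = v).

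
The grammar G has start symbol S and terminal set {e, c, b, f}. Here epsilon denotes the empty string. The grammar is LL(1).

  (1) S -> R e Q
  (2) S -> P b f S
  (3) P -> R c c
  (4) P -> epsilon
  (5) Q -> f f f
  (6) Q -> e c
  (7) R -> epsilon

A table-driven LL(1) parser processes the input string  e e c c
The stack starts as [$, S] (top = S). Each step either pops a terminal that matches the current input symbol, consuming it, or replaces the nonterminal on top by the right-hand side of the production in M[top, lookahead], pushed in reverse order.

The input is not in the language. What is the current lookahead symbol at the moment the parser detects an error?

     Stack    Input      Action
  1  $ S      e e c c $  expand S -> R e Q
  2  $ Q e R  e e c c $  expand R -> epsilon
  3  $ Q e    e e c c $  match e
  4  $ Q      e c c $    expand Q -> e c
  5  $ c e    e c c $    match e
  6  $ c      c c $      match c
  7  $        c $        error: stack empty but input remains

c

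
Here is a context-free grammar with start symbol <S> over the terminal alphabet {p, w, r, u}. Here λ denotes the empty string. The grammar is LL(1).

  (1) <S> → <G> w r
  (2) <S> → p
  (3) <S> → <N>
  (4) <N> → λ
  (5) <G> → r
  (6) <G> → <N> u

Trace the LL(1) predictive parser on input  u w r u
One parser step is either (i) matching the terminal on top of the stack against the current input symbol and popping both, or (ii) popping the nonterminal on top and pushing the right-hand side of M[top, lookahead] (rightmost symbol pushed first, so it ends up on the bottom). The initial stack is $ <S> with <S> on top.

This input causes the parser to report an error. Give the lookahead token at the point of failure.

u

     Stack        Input      Action
  1  $ <S>        u w r u $  expand <S> → <G> w r
  2  $ r w <G>    u w r u $  expand <G> → <N> u
  3  $ r w u <N>  u w r u $  expand <N> → λ
  4  $ r w u      u w r u $  match u
  5  $ r w        w r u $    match w
  6  $ r          r u $      match r
  7  $            u $        error: stack empty but input remains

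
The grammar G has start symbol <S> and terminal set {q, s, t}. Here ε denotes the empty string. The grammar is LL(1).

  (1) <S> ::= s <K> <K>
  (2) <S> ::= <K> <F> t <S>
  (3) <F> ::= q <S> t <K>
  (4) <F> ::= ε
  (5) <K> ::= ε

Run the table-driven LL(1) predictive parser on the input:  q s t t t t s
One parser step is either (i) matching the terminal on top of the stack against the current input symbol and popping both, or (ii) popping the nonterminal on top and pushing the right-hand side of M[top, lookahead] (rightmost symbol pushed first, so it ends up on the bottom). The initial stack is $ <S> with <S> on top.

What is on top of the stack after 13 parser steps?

<F>

      Stack                    Input            Action
   1  $ <S>                    q s t t t t s $  expand <S> ::= <K> <F> t <S>
   2  $ <S> t <F> <K>          q s t t t t s $  expand <K> ::= ε
   3  $ <S> t <F>              q s t t t t s $  expand <F> ::= q <S> t <K>
   4  $ <S> t <K> t <S> q      q s t t t t s $  match q
   5  $ <S> t <K> t <S>        s t t t t s $    expand <S> ::= s <K> <K>
   6  $ <S> t <K> t <K> <K> s  s t t t t s $    match s
   7  $ <S> t <K> t <K> <K>    t t t t s $      expand <K> ::= ε
   8  $ <S> t <K> t <K>        t t t t s $      expand <K> ::= ε
   9  $ <S> t <K> t            t t t t s $      match t
  10  $ <S> t <K>              t t t s $        expand <K> ::= ε
  11  $ <S> t                  t t t s $        match t
  12  $ <S>                    t t s $          expand <S> ::= <K> <F> t <S>
  13  $ <S> t <F> <K>          t t s $          expand <K> ::= ε
Stack after step 13: $ <S> t <F> (top = <F>).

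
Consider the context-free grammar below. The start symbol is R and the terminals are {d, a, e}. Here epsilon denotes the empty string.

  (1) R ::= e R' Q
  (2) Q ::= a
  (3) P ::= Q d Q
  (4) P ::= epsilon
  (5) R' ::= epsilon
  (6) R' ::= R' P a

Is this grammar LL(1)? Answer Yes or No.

No

FIRST(R) = {e}
FIRST(Q) = {a}
FIRST(P) = {epsilon, a}
FIRST(R') = {epsilon, a}
FOLLOW(R) = {$}
FOLLOW(Q) = {$, a, d}
FOLLOW(P) = {a}
FOLLOW(R') = {a}
Cell M[P, a] receives both P ::= Q d Q and P ::= epsilon — the grammar is not LL(1).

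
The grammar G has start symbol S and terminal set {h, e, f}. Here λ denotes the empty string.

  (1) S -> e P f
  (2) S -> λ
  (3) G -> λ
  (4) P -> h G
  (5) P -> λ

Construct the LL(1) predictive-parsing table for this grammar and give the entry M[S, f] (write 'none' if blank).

FIRST(S) = {λ, e}
FIRST(G) = {λ}
FIRST(P) = {λ, h}
FOLLOW(S) includes $ since S is the start symbol.
FOLLOW(S): S appears on no right-hand side. Thus FOLLOW(S) = {$}.
For S -> e P f: FIRST(e P f) = {e}, so it goes in M[S, t] for t ∈ {e}.
For S -> λ: FIRST(λ) = {λ}, so it goes in M[S, t] for t ∈ {}; since λ ∈ FIRST, also for every t ∈ FOLLOW(S) = {$}.
None of these place a production in M[S, f].

none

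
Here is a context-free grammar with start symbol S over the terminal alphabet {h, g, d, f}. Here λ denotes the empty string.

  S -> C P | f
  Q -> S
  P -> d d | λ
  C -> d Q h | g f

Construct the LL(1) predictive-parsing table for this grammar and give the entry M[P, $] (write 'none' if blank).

FIRST(P) = {λ, d}
FIRST(C) = {d, g}
FIRST(S) = {d, f, g}  (via C P)
FIRST(Q) = {d, f, g}  (via S)
FOLLOW(S) includes $ since S is the start symbol.
FOLLOW(S): in Q->S, the suffix after S is empty, so FOLLOW(S) ⊇ FOLLOW(Q) = {h}. Thus FOLLOW(S) = {$, h}.
FOLLOW(P): in S->C P, the suffix after P is empty, so FOLLOW(P) ⊇ FOLLOW(S) = {$, h}. Thus FOLLOW(P) = {$, h}.
For P -> d d: FIRST(d d) = {d}, so it goes in M[P, t] for t ∈ {d}.
For P -> λ: FIRST(λ) = {λ}, so it goes in M[P, t] for t ∈ {}; since λ ∈ FIRST, also for every t ∈ FOLLOW(P) = {$, h}.

P -> λ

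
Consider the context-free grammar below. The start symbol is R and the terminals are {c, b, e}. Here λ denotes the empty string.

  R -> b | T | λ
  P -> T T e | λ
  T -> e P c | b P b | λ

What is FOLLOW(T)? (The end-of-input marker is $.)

FIRST(T): from T->e P c we get {e}; from T->b P b we get {b}; from T->λ we get {λ}. So FIRST(T) = {λ, b, e}.
FIRST(R): from R->b we get {b}; from R->T we get {λ, b, e}; from R->λ we get {λ}. So FIRST(R) = {λ, b, e}.
FIRST(P): from P->T T e we get {b, e}; from P->λ we get {λ}. So FIRST(P) = {λ, b, e}.
FOLLOW(R) includes $ since R is the start symbol.
FOLLOW(R): R appears on no right-hand side. Thus FOLLOW(R) = {$}.
FOLLOW(P): in T->e P c, P is followed by c with FIRST {c}; in T->b P b, P is followed by b with FIRST {b}. Thus FOLLOW(P) = {b, c}.
FOLLOW(T): in R->T, the suffix after T is empty, so FOLLOW(T) ⊇ FOLLOW(R) = {$}; in P->T T e (occurrence 1), T is followed by T e with FIRST {b, e}; in P->T T e (occurrence 2), T is followed by e with FIRST {e}. Thus FOLLOW(T) = {$, b, e}.

{$, b, e}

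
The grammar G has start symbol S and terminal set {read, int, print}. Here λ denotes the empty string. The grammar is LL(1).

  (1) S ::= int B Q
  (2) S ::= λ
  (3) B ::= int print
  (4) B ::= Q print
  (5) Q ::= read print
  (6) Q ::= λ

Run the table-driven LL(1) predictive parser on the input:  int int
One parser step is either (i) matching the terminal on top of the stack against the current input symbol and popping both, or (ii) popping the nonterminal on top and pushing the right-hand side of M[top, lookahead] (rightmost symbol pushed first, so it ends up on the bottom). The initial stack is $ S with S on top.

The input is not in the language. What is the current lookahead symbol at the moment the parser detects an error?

     Stack          Input      Action
  1  $ S            int int $  expand S ::= int B Q
  2  $ Q B int      int int $  match int
  3  $ Q B          int $      expand B ::= int print
  4  $ Q print int  int $      match int
  5  $ Q print      $          error: top is terminal print but lookahead is $

$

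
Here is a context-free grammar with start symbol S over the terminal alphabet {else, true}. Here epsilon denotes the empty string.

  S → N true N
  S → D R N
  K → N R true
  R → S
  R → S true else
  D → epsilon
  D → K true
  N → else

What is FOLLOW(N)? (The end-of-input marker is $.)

{$, else, true}

FIRST(N): from N→else we get {else}. So FIRST(N) = {else}.
FIRST(K): from K→N R true we get {else}. So FIRST(K) = {else}.
FIRST(D): from D→epsilon we get {epsilon}; from D→K true we get {else}. So FIRST(D) = {epsilon, else}.
FIRST(S): from S→N true N we get {else}; from S→D R N we get {else}. So FIRST(S) = {else}.
FIRST(R): from R→S we get {else}; from R→S true else we get {else}. So FIRST(R) = {else}.
FOLLOW(S) includes $ since S is the start symbol.
FOLLOW(K): in D→K true, K is followed by true with FIRST {true}. Thus FOLLOW(K) = {true}.
FOLLOW(R): in S→D R N, R is followed by N with FIRST {else}; in K→N R true, R is followed by true with FIRST {true}. Thus FOLLOW(R) = {else, true}.
FOLLOW(S): in R→S, the suffix after S is empty, so FOLLOW(S) ⊇ FOLLOW(R) = {else, true}; in R→S true else, S is followed by true else with FIRST {true}. Thus FOLLOW(S) = {$, else, true}.
FOLLOW(D): in S→D R N, D is followed by R N with FIRST {else}. Thus FOLLOW(D) = {else}.
FOLLOW(N): in S→N true N (occurrence 1), N is followed by true N with FIRST {true}; in S→N true N (occurrence 2), the suffix after N is empty, so FOLLOW(N) ⊇ FOLLOW(S) = {$, else, true}; in S→D R N, the suffix after N is empty, so FOLLOW(N) ⊇ FOLLOW(S) = {$, else, true}; in K→N R true, N is followed by R true with FIRST {else}. Thus FOLLOW(N) = {$, else, true}.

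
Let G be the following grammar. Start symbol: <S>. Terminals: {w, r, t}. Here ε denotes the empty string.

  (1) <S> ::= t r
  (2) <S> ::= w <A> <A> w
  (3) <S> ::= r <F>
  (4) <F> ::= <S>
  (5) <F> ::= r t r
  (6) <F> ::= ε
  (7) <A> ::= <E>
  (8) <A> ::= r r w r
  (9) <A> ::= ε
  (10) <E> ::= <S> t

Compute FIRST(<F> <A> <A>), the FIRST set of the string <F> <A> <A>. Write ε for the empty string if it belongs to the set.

FIRST(<S>) = {r, t, w}
FIRST(<F>) = {ε, r, t, w}  (via <S>)
FIRST(<E>) = {r, t, w}  (via <S> t)
FIRST(<A>) = {ε, r, t, w}  (via <E>)
FIRST(<F> <A> <A>): take FIRST of each symbol in turn, carrying on past any symbol whose FIRST contains ε; result {ε, r, t, w}.

{ε, r, t, w}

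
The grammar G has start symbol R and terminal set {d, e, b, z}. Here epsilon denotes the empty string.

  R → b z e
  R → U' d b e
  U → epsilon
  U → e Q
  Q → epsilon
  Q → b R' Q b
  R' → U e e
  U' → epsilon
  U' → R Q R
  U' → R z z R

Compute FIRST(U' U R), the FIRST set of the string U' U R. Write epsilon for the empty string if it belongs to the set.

FIRST(U): from U→epsilon we get {epsilon}; from U→e Q we get {e}. So FIRST(U) = {epsilon, e}.
FIRST(Q): from Q→epsilon we get {epsilon}; from Q→b R' Q b we get {b}. So FIRST(Q) = {epsilon, b}.
FIRST(R'): from R'→U e e we get {e}. So FIRST(R') = {e}.
FIRST(R): from R→b z e we get {b}; from R→U' d b e we get {b, d}. So FIRST(R) = {b, d}.
FIRST(U'): from U'→epsilon we get {epsilon}; from U'→R Q R we get {b, d}; from U'→R z z R we get {b, d}. So FIRST(U') = {epsilon, b, d}.
FIRST(U' U R): take FIRST of each symbol in turn, carrying on past any symbol whose FIRST contains epsilon; result {b, d, e}.

{b, d, e}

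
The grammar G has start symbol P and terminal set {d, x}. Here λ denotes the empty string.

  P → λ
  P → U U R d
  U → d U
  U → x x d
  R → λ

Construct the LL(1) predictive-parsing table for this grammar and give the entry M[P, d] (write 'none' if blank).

FIRST(U): from U→d U we get {d}; from U→x x d we get {x}. So FIRST(U) = {d, x}.
FIRST(R): from R→λ we get {λ}. So FIRST(R) = {λ}.
FIRST(P): from P→λ we get {λ}; from P→U U R d we get {d, x}. So FIRST(P) = {λ, d, x}.
FOLLOW(P) includes $ since P is the start symbol.
FOLLOW(P): P appears on no right-hand side. Thus FOLLOW(P) = {$}.
For P → λ: FIRST(λ) = {λ}, so it goes in M[P, t] for t ∈ {}; since λ ∈ FIRST, also for every t ∈ FOLLOW(P) = {$}.
For P → U U R d: FIRST(U U R d) = {d, x}, so it goes in M[P, t] for t ∈ {d, x}.

P → U U R d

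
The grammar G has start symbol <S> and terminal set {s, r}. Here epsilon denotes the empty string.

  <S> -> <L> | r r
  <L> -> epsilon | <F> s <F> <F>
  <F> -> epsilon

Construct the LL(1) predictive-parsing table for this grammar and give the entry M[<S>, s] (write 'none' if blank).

<S> -> <L>

FIRST(<F>): from <F>->epsilon we get {epsilon}. So FIRST(<F>) = {epsilon}.
FIRST(<L>): from <L>->epsilon we get {epsilon}; from <L>-><F> s <F> <F> we get {s}. So FIRST(<L>) = {epsilon, s}.
FIRST(<S>): from <S>-><L> we get {epsilon, s}; from <S>->r r we get {r}. So FIRST(<S>) = {epsilon, r, s}.
FOLLOW(<S>) includes $ since <S> is the start symbol.
FOLLOW(<S>): <S> appears on no right-hand side. Thus FOLLOW(<S>) = {$}.
For <S> -> <L>: FIRST(<L>) = {epsilon, s}, so it goes in M[<S>, t] for t ∈ {s}; since epsilon ∈ FIRST, also for every t ∈ FOLLOW(<S>) = {$}.
For <S> -> r r: FIRST(r r) = {r}, so it goes in M[<S>, t] for t ∈ {r}.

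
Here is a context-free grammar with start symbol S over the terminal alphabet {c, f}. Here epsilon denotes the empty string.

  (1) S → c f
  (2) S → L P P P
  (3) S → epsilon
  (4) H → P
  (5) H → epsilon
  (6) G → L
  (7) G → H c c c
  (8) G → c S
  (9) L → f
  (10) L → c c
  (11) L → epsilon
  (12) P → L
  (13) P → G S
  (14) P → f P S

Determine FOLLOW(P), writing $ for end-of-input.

{$, c, f}

FIRST(L) = {epsilon, c, f}
FIRST(S) = {epsilon, c, f}  (via L P P P)
FIRST(H) = {epsilon, c, f}  (via P)
FIRST(G) = {epsilon, c, f}  (via L, H c c c)
FIRST(P) = {epsilon, c, f}  (via L, G S)
FOLLOW(S) includes $ since S is the start symbol.
FOLLOW(H): in G→H c c c, H is followed by c c c with FIRST {c}. Thus FOLLOW(H) = {c}.
FOLLOW(S): in G→c S, the suffix after S is empty, so FOLLOW(S) ⊇ FOLLOW(G) = {$, c, f}; in P→G S, the suffix after S is empty, so FOLLOW(S) ⊇ FOLLOW(P) = {$, c, f}; in P→f P S, the suffix after S is empty, so FOLLOW(S) ⊇ FOLLOW(P) = {$, c, f}. Thus FOLLOW(S) = {$, c, f}.
FOLLOW(P): in S→L P P P (occurrence 1), P is followed by P P with FIRST {epsilon, c, f}; in S→L P P P (occurrence 1), the suffix after P is nullable, so FOLLOW(P) ⊇ FOLLOW(S) = {$, c, f}; in S→L P P P (occurrence 2), P is followed by P with FIRST {epsilon, c, f}; in S→L P P P (occurrence 2), the suffix after P is nullable, so FOLLOW(P) ⊇ FOLLOW(S) = {$, c, f}; in S→L P P P (occurrence 3), the suffix after P is empty, so FOLLOW(P) ⊇ FOLLOW(S) = {$, c, f}; in H→P, the suffix after P is empty, so FOLLOW(P) ⊇ FOLLOW(H) = {c}; in P→f P S, P is followed by S with FIRST {epsilon, c, f}; in P→f P S, the suffix after P is nullable (adds nothing new). Thus FOLLOW(P) = {$, c, f}.
FOLLOW(G): in P→G S, G is followed by S with FIRST {epsilon, c, f}; in P→G S, the suffix after G is nullable, so FOLLOW(G) ⊇ FOLLOW(P) = {$, c, f}. Thus FOLLOW(G) = {$, c, f}.
FOLLOW(L): in S→L P P P, L is followed by P P P with FIRST {epsilon, c, f}; in S→L P P P, the suffix after L is nullable, so FOLLOW(L) ⊇ FOLLOW(S) = {$, c, f}; in G→L, the suffix after L is empty, so FOLLOW(L) ⊇ FOLLOW(G) = {$, c, f}; in P→L, the suffix after L is empty, so FOLLOW(L) ⊇ FOLLOW(P) = {$, c, f}. Thus FOLLOW(L) = {$, c, f}.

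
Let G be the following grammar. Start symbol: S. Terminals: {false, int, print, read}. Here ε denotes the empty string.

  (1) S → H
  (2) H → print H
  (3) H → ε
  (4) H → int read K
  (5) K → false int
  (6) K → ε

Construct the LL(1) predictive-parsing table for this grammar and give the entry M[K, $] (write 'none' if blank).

FIRST(H) = {ε, int, print}
FIRST(K) = {ε, false}
FIRST(S) = {ε, int, print}  (via H)
FOLLOW(S) includes $ since S is the start symbol.
FOLLOW(H): in S→H, the suffix after H is empty, so FOLLOW(H) ⊇ FOLLOW(S) = {$}; in H→print H, the suffix after H is empty (adds nothing new). Thus FOLLOW(H) = {$}.
FOLLOW(K): in H→int read K, the suffix after K is empty, so FOLLOW(K) ⊇ FOLLOW(H) = {$}. Thus FOLLOW(K) = {$}.
For K → false int: FIRST(false int) = {false}, so it goes in M[K, t] for t ∈ {false}.
For K → ε: FIRST(ε) = {ε}, so it goes in M[K, t] for t ∈ {}; since ε ∈ FIRST, also for every t ∈ FOLLOW(K) = {$}.

K → ε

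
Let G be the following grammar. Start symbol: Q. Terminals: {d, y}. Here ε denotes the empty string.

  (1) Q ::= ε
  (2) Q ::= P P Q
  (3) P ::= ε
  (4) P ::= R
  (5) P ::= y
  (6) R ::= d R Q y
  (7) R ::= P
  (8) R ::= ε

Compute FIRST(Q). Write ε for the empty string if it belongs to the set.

{ε, d, y}

FIRST(Q) = {ε, d, y}  (via P P Q)
FIRST(P) = {ε, d, y}  (via R)
FIRST(R) = {ε, d, y}  (via P)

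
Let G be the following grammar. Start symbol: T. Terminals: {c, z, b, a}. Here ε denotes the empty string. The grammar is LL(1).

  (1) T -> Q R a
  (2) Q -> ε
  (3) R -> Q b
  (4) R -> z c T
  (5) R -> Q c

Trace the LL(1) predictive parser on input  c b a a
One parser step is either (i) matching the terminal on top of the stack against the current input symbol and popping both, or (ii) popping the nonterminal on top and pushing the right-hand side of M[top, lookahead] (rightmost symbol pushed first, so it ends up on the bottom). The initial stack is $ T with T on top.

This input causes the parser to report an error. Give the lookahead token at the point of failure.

b

     Stack    Input      Action
  1  $ T      c b a a $  expand T -> Q R a
  2  $ a R Q  c b a a $  expand Q -> ε
  3  $ a R    c b a a $  expand R -> Q c
  4  $ a c Q  c b a a $  expand Q -> ε
  5  $ a c    c b a a $  match c
  6  $ a      b a a $    error: top is terminal a but lookahead is b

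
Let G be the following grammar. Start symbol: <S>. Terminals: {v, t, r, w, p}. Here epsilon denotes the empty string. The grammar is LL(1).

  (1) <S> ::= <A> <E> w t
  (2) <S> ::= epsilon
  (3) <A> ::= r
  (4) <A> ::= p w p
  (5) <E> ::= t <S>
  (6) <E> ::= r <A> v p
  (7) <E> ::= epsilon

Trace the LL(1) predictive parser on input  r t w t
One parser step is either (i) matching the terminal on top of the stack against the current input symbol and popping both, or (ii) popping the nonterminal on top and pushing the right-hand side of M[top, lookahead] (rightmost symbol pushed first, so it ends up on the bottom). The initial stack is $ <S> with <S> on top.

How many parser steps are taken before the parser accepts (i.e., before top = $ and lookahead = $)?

8

step 1: stack=$ <S>  input=r t w t $  — expand <S> ::= <A> <E> w t
step 2: stack=$ t w <E> <A>  input=r t w t $  — expand <A> ::= r
step 3: stack=$ t w <E> r  input=r t w t $  — match r
step 4: stack=$ t w <E>  input=t w t $  — expand <E> ::= t <S>
step 5: stack=$ t w <S> t  input=t w t $  — match t
step 6: stack=$ t w <S>  input=w t $  — expand <S> ::= epsilon
step 7: stack=$ t w  input=w t $  — match w
step 8: stack=$ t  input=t $  — match t
Accept reached after 8 steps.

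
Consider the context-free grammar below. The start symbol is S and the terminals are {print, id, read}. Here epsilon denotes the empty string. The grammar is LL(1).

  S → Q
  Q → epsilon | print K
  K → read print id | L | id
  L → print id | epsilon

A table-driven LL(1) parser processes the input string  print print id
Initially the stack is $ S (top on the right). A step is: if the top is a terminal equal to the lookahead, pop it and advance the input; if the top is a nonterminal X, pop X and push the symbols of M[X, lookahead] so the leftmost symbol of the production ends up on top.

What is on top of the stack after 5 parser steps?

print

     Stack      Input             Action
  1  $ S        print print id $  expand S → Q
  2  $ Q        print print id $  expand Q → print K
  3  $ K print  print print id $  match print
  4  $ K        print id $        expand K → L
  5  $ L        print id $        expand L → print id
Stack after step 5: $ id print (top = print).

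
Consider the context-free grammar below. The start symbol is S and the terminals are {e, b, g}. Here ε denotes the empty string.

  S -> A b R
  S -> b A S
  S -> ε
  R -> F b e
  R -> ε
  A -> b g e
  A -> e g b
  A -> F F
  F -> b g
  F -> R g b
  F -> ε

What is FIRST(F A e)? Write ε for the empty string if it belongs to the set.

{b, e, g}

FIRST(S) = {ε, b, e, g}  (via A b R)
FIRST(R) = {ε, b, g}  (via F b e)
FIRST(F) = {ε, b, g}  (via R g b)
FIRST(A) = {ε, b, e, g}  (via F F)
FIRST(F A e): take FIRST of each symbol in turn, carrying on past any symbol whose FIRST contains ε; result {b, e, g}.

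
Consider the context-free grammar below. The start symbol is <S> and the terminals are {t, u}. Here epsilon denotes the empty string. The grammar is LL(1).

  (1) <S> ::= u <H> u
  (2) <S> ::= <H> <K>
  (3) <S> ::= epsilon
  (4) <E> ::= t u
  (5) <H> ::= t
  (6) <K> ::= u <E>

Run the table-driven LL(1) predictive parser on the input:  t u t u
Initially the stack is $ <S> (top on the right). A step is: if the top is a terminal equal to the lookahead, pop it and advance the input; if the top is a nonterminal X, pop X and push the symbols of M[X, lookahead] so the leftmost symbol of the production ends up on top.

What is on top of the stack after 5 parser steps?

<E>

     Stack      Input      Action
  1  $ <S>      t u t u $  expand <S> ::= <H> <K>
  2  $ <K> <H>  t u t u $  expand <H> ::= t
  3  $ <K> t    t u t u $  match t
  4  $ <K>      u t u $    expand <K> ::= u <E>
  5  $ <E> u    u t u $    match u
Stack after step 5: $ <E> (top = <E>).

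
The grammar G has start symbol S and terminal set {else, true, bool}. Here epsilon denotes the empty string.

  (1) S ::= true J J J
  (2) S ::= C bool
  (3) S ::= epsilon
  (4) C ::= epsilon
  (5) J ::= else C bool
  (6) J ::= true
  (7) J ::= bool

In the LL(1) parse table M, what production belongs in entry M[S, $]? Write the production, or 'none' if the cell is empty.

FIRST(C): from C::=epsilon we get {epsilon}. So FIRST(C) = {epsilon}.
FIRST(J): from J::=else C bool we get {else}; from J::=true we get {true}; from J::=bool we get {bool}. So FIRST(J) = {bool, else, true}.
FIRST(S): from S::=true J J J we get {true}; from S::=C bool we get {bool}; from S::=epsilon we get {epsilon}. So FIRST(S) = {epsilon, bool, true}.
FOLLOW(S) includes $ since S is the start symbol.
FOLLOW(S): S appears on no right-hand side. Thus FOLLOW(S) = {$}.
For S ::= true J J J: FIRST(true J J J) = {true}, so it goes in M[S, t] for t ∈ {true}.
For S ::= C bool: FIRST(C bool) = {bool}, so it goes in M[S, t] for t ∈ {bool}.
For S ::= epsilon: FIRST(epsilon) = {epsilon}, so it goes in M[S, t] for t ∈ {}; since epsilon ∈ FIRST, also for every t ∈ FOLLOW(S) = {$}.

S ::= epsilon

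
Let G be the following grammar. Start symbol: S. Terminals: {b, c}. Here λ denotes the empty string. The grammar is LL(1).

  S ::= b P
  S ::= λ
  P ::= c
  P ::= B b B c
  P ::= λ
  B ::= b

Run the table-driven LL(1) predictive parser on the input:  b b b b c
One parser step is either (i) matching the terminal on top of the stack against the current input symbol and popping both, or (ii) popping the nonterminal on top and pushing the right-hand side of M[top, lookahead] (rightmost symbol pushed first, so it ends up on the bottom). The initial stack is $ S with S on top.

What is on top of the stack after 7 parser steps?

b

step 1: stack=$ S  input=b b b b c $  — expand S ::= b P
step 2: stack=$ P b  input=b b b b c $  — match b
step 3: stack=$ P  input=b b b c $  — expand P ::= B b B c
step 4: stack=$ c B b B  input=b b b c $  — expand B ::= b
step 5: stack=$ c B b b  input=b b b c $  — match b
step 6: stack=$ c B b  input=b b c $  — match b
step 7: stack=$ c B  input=b c $  — expand B ::= b
Stack after step 7: $ c b (top = b).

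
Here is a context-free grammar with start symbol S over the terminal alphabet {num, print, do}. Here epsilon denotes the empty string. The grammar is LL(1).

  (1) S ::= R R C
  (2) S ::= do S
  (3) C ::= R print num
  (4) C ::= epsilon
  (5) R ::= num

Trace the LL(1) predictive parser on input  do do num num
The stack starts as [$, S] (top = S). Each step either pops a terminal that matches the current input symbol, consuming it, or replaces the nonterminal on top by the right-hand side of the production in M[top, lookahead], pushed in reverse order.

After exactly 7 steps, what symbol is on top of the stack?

R

step 1: stack=$ S  input=do do num num $  — expand S ::= do S
step 2: stack=$ S do  input=do do num num $  — match do
step 3: stack=$ S  input=do num num $  — expand S ::= do S
step 4: stack=$ S do  input=do num num $  — match do
step 5: stack=$ S  input=num num $  — expand S ::= R R C
step 6: stack=$ C R R  input=num num $  — expand R ::= num
step 7: stack=$ C R num  input=num num $  — match num
Stack after step 7: $ C R (top = R).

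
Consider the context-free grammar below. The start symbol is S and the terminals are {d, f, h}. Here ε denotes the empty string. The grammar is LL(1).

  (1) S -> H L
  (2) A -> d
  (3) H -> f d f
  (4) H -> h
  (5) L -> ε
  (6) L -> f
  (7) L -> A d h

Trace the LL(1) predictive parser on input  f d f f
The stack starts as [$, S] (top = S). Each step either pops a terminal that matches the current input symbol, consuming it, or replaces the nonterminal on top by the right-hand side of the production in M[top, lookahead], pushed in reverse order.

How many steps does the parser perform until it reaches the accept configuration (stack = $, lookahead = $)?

     Stack      Input      Action
  1  $ S        f d f f $  expand S -> H L
  2  $ L H      f d f f $  expand H -> f d f
  3  $ L f d f  f d f f $  match f
  4  $ L f d    d f f $    match d
  5  $ L f      f f $      match f
  6  $ L        f $        expand L -> f
  7  $ f        f $        match f
Accept reached after 7 steps.

7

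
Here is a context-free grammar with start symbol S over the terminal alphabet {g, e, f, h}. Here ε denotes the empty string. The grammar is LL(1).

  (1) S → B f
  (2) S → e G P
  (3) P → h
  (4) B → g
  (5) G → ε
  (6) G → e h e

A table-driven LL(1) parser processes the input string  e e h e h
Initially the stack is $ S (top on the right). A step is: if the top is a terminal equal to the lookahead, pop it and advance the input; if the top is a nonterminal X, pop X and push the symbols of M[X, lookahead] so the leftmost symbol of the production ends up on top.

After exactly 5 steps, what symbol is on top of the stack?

step 1: stack=$ S  input=e e h e h $  — expand S → e G P
step 2: stack=$ P G e  input=e e h e h $  — match e
step 3: stack=$ P G  input=e h e h $  — expand G → e h e
step 4: stack=$ P e h e  input=e h e h $  — match e
step 5: stack=$ P e h  input=h e h $  — match h
Stack after step 5: $ P e (top = e).

e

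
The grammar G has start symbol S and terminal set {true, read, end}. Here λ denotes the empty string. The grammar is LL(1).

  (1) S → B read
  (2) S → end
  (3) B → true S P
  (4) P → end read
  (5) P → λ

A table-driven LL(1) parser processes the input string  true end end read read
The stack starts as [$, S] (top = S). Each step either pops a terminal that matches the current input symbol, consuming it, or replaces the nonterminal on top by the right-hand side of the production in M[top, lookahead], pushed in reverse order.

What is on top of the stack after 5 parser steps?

P

step 1: stack=$ S  input=true end end read read $  — expand S → B read
step 2: stack=$ read B  input=true end end read read $  — expand B → true S P
step 3: stack=$ read P S true  input=true end end read read $  — match true
step 4: stack=$ read P S  input=end end read read $  — expand S → end
step 5: stack=$ read P end  input=end end read read $  — match end
Stack after step 5: $ read P (top = P).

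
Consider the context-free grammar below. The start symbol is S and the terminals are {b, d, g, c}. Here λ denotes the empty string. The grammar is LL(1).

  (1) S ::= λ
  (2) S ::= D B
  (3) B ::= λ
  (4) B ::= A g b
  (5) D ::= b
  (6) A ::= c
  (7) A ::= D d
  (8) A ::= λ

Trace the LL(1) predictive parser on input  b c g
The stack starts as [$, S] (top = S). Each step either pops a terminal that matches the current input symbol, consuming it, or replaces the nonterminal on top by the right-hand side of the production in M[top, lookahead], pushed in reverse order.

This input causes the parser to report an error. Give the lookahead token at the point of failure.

step 1: stack=$ S  input=b c g $  — expand S ::= D B
step 2: stack=$ B D  input=b c g $  — expand D ::= b
step 3: stack=$ B b  input=b c g $  — match b
step 4: stack=$ B  input=c g $  — expand B ::= A g b
step 5: stack=$ b g A  input=c g $  — expand A ::= c
step 6: stack=$ b g c  input=c g $  — match c
step 7: stack=$ b g  input=g $  — match g
step 8: stack=$ b  input=$  — error: top is terminal b but lookahead is $

$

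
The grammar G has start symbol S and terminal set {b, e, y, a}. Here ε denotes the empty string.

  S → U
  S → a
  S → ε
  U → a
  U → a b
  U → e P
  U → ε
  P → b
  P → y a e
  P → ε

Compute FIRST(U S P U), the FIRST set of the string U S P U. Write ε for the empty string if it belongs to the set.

FIRST(U): from U→a we get {a}; from U→a b we get {a}; from U→e P we get {e}; from U→ε we get {ε}. So FIRST(U) = {ε, a, e}.
FIRST(P): from P→b we get {b}; from P→y a e we get {y}; from P→ε we get {ε}. So FIRST(P) = {ε, b, y}.
FIRST(S): from S→U we get {ε, a, e}; from S→a we get {a}; from S→ε we get {ε}. So FIRST(S) = {ε, a, e}.
FIRST(U S P U): take FIRST of each symbol in turn, carrying on past any symbol whose FIRST contains ε; result {ε, a, b, e, y}.

{ε, a, b, e, y}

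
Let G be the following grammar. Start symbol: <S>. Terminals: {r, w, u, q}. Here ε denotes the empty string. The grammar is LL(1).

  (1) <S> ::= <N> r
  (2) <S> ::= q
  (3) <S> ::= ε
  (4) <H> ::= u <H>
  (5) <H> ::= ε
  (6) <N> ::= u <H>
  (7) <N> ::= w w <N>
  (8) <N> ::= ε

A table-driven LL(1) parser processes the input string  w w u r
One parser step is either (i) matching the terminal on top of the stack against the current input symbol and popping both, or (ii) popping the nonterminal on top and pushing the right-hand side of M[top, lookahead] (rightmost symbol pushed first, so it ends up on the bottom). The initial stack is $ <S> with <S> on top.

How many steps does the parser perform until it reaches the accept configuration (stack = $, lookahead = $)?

     Stack        Input      Action
  1  $ <S>        w w u r $  expand <S> ::= <N> r
  2  $ r <N>      w w u r $  expand <N> ::= w w <N>
  3  $ r <N> w w  w w u r $  match w
  4  $ r <N> w    w u r $    match w
  5  $ r <N>      u r $      expand <N> ::= u <H>
  6  $ r <H> u    u r $      match u
  7  $ r <H>      r $        expand <H> ::= ε
  8  $ r          r $        match r
Accept reached after 8 steps.

8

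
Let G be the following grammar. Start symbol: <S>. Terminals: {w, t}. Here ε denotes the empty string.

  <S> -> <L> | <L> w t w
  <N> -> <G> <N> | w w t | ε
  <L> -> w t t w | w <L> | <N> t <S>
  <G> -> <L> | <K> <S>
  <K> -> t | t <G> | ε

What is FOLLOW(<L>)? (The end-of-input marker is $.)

{$, t, w}

FIRST(<K>): from <K>->t we get {t}; from <K>->t <G> we get {t}; from <K>->ε we get {ε}. So FIRST(<K>) = {ε, t}.
FIRST(<S>): from <S>-><L> we get {t, w}; from <S>-><L> w t w we get {t, w}. So FIRST(<S>) = {t, w}.
FIRST(<N>): from <N>-><G> <N> we get {t, w}; from <N>->w w t we get {w}; from <N>->ε we get {ε}. So FIRST(<N>) = {ε, t, w}.
FIRST(<L>): from <L>->w t t w we get {w}; from <L>->w <L> we get {w}; from <L>-><N> t <S> we get {t, w}. So FIRST(<L>) = {t, w}.
FIRST(<G>): from <G>-><L> we get {t, w}; from <G>-><K> <S> we get {t, w}. So FIRST(<G>) = {t, w}.
FOLLOW(<S>) includes $ since <S> is the start symbol.
FOLLOW(<N>): in <N>-><G> <N>, the suffix after <N> is empty (adds nothing new); in <L>-><N> t <S>, <N> is followed by t <S> with FIRST {t}. Thus FOLLOW(<N>) = {t}.
FOLLOW(<K>): in <G>-><K> <S>, <K> is followed by <S> with FIRST {t, w}. Thus FOLLOW(<K>) = {t, w}.
FOLLOW(<G>): in <N>-><G> <N>, <G> is followed by <N> with FIRST {ε, t, w}; in <N>-><G> <N>, the suffix after <G> is nullable, so FOLLOW(<G>) ⊇ FOLLOW(<N>) = {t}; in <K>->t <G>, the suffix after <G> is empty, so FOLLOW(<G>) ⊇ FOLLOW(<K>) = {t, w}. Thus FOLLOW(<G>) = {t, w}.
FOLLOW(<S>): in <L>-><N> t <S>, the suffix after <S> is empty, so FOLLOW(<S>) ⊇ FOLLOW(<L>) = {$, t, w}; in <G>-><K> <S>, the suffix after <S> is empty, so FOLLOW(<S>) ⊇ FOLLOW(<G>) = {t, w}. Thus FOLLOW(<S>) = {$, t, w}.
FOLLOW(<L>): in <S>-><L>, the suffix after <L> is empty, so FOLLOW(<L>) ⊇ FOLLOW(<S>) = {$, t, w}; in <S>-><L> w t w, <L> is followed by w t w with FIRST {w}; in <L>->w <L>, the suffix after <L> is empty (adds nothing new); in <G>-><L>, the suffix after <L> is empty, so FOLLOW(<L>) ⊇ FOLLOW(<G>) = {t, w}. Thus FOLLOW(<L>) = {$, t, w}.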